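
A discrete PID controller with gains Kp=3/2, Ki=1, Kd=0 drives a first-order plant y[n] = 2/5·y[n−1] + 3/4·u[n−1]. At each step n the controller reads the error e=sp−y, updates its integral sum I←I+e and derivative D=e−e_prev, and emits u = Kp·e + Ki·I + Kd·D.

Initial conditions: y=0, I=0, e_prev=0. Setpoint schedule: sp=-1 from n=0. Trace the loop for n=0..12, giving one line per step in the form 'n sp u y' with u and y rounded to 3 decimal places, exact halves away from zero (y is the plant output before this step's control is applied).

(exact arithmetic carried between steps; '≈' marks a value shown rounded to 6 d.p. or computed from one; I and e_prev carry over from the previous line; the table rounds u and y to 3 d.p., halves away from zero)
n=0: y=0, sp=-1, e=sp−y=-1; I=-1, D=e−e_prev=-1; u=3/2·(-1)+1·(-1)+0·(-1)=-2.5; next y=2/5·0+3/4·(-2.5)=-1.875
n=1: y=-1.875, sp=-1, e=sp−y=0.875; I=-0.125, D=e−e_prev=1.875; u=3/2·0.875+1·(-0.125)+0·1.875=1.1875; next y=2/5·(-1.875)+3/4·1.1875=0.140625
n=2: y=0.140625, sp=-1, e=sp−y=-1.140625; I=-1.265625, D=e−e_prev=-2.015625; u=3/2·(-1.140625)+1·(-1.265625)+0·(-2.015625)≈-2.976563; next y=2/5·0.140625+3/4·(-2.976563)≈-2.176172
n=3: y≈-2.176172, sp=-1, e=sp−y≈1.176172; I≈-0.089453, D=e−e_prev≈2.316797; u=3/2·1.176172+1·(-0.089453)+0·2.316797≈1.674805; next y=2/5·(-2.176172)+3/4·1.674805≈0.385635
n=4: y≈0.385635, sp=-1, e=sp−y≈-1.385635; I≈-1.475088, D=e−e_prev≈-2.561807; u=3/2·(-1.385635)+1·(-1.475088)+0·(-2.561807)≈-3.553540; next y=2/5·0.385635+3/4·(-3.553540)≈-2.510901
n=5: y≈-2.510901, sp=-1, e=sp−y≈1.510901; I≈0.035813, D=e−e_prev≈2.896536; u=3/2·1.510901+1·0.035813+0·2.896536≈2.302165; next y=2/5·(-2.510901)+3/4·2.302165≈0.722263
n=6: y≈0.722263, sp=-1, e=sp−y≈-1.722263; I≈-1.686450, D=e−e_prev≈-3.233164; u=3/2·(-1.722263)+1·(-1.686450)+0·(-3.233164)≈-4.269845; next y=2/5·0.722263+3/4·(-4.269845)≈-2.913478
n=7: y≈-2.913478, sp=-1, e=sp−y≈1.913478; I≈0.227028, D=e−e_prev≈3.635742; u=3/2·1.913478+1·0.227028+0·3.635742≈3.097246; next y=2/5·(-2.913478)+3/4·3.097246≈1.157543
n=8: y≈1.157543, sp=-1, e=sp−y≈-2.157543; I≈-1.930515, D=e−e_prev≈-4.071021; u=3/2·(-2.157543)+1·(-1.930515)+0·(-4.071021)≈-5.166829; next y=2/5·1.157543+3/4·(-5.166829)≈-3.412105
n=9: y≈-3.412105, sp=-1, e=sp−y≈2.412105; I≈0.481590, D=e−e_prev≈4.569648; u=3/2·2.412105+1·0.481590+0·4.569648≈4.099747; next y=2/5·(-3.412105)+3/4·4.099747≈1.709968
n=10: y≈1.709968, sp=-1, e=sp−y≈-2.709968; I≈-2.228378, D=e−e_prev≈-5.122073; u=3/2·(-2.709968)+1·(-2.228378)+0·(-5.122073)≈-6.293331; next y=2/5·1.709968+3/4·(-6.293331)≈-4.036011
n=11: y≈-4.036011, sp=-1, e=sp−y≈3.036011; I≈0.807633, D=e−e_prev≈5.745979; u=3/2·3.036011+1·0.807633+0·5.745979≈5.361649; next y=2/5·(-4.036011)+3/4·5.361649≈2.406832
n=12: y≈2.406832, sp=-1, e=sp−y≈-3.406832; I≈-2.599200, D=e−e_prev≈-6.442843; u=3/2·(-3.406832)+1·(-2.599200)+0·(-6.442843)≈-7.709448; next y=2/5·2.406832+3/4·(-7.709448)≈-4.819353

0 -1 -2.500 0.000
1 -1 1.188 -1.875
2 -1 -2.977 0.141
3 -1 1.675 -2.176
4 -1 -3.554 0.386
5 -1 2.302 -2.511
6 -1 -4.270 0.722
7 -1 3.097 -2.913
8 -1 -5.167 1.158
9 -1 4.100 -3.412
10 -1 -6.293 1.710
11 -1 5.362 -4.036
12 -1 -7.709 2.407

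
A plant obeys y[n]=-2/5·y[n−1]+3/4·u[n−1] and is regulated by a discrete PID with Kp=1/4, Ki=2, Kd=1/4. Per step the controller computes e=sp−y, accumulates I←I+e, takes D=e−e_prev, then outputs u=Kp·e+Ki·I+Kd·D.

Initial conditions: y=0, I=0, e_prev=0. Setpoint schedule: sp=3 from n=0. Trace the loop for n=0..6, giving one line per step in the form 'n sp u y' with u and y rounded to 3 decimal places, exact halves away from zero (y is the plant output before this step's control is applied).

0 3 7.500 0.000
1 3 -1.313 5.625
2 3 16.992 -3.234
3 3 -15.935 14.038
4 3 45.318 -17.566
5 3 -67.903 41.015
6 3 141.582 -67.333

(exact arithmetic carried between steps; '≈' marks a value shown rounded to 6 d.p. or computed from one; I and e_prev carry over from the previous line; the table rounds u and y to 3 d.p., halves away from zero)
n=0: y=0, sp=3, e=sp−y=3; I=3, D=e−e_prev=3; u=1/4·3+2·3+1/4·3=7.5; next y=-2/5·0+3/4·7.5=5.625
n=1: y=5.625, sp=3, e=sp−y=-2.625; I=0.375, D=e−e_prev=-5.625; u=1/4·(-2.625)+2·0.375+1/4·(-5.625)=-1.3125; next y=-2/5·5.625+3/4·(-1.3125)=-3.234375
n=2: y=-3.234375, sp=3, e=sp−y=6.234375; I=6.609375, D=e−e_prev=8.859375; u=1/4·6.234375+2·6.609375+1/4·8.859375≈16.992188; next y=-2/5·(-3.234375)+3/4·16.992188≈14.037891
n=3: y≈14.037891, sp=3, e=sp−y≈-11.037891; I≈-4.428516, D=e−e_prev≈-17.272266; u=1/4·(-11.037891)+2·(-4.428516)+1/4·(-17.272266)≈-15.934570; next y=-2/5·14.037891+3/4·(-15.934570)≈-17.566084
n=4: y≈-17.566084, sp=3, e=sp−y≈20.566084; I≈16.137568, D=e−e_prev≈31.603975; u=1/4·20.566084+2·16.137568+1/4·31.603975≈45.317651; next y=-2/5·(-17.566084)+3/4·45.317651≈41.014672
n=5: y≈41.014672, sp=3, e=sp−y≈-38.014672; I≈-21.877104, D=e−e_prev≈-58.580756; u=1/4·(-38.014672)+2·(-21.877104)+1/4·(-58.580756)≈-67.903065; next y=-2/5·41.014672+3/4·(-67.903065)≈-67.333167
n=6: y≈-67.333167, sp=3, e=sp−y≈70.333167; I≈48.456064, D=e−e_prev≈108.347839; u=1/4·70.333167+2·48.456064+1/4·108.347839≈141.582379; next y=-2/5·(-67.333167)+3/4·141.582379≈133.120051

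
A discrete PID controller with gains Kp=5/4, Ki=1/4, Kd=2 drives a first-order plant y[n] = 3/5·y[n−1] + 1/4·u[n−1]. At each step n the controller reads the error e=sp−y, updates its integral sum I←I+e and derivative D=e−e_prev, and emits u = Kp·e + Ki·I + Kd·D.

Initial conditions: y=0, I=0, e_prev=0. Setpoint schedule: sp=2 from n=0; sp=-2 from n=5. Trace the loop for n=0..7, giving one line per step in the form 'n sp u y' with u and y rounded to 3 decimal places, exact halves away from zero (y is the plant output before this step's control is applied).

(exact arithmetic carried between steps; '≈' marks a value shown rounded to 6 d.p. or computed from one; I and e_prev carry over from the previous line; the table rounds u and y to 3 d.p., halves away from zero)
n=0: y=0, sp=2, e=sp−y=2; I=2, D=e−e_prev=2; u=5/4·2+1/4·2+2·2=7; next y=3/5·0+1/4·7=1.75
n=1: y=1.75, sp=2, e=sp−y=0.25; I=2.25, D=e−e_prev=-1.75; u=5/4·0.25+1/4·2.25+2·(-1.75)=-2.625; next y=3/5·1.75+1/4·(-2.625)=0.39375
n=2: y=0.39375, sp=2, e=sp−y=1.60625; I=3.85625, D=e−e_prev=1.35625; u=5/4·1.60625+1/4·3.85625+2·1.35625=5.684375; next y=3/5·0.39375+1/4·5.684375≈1.657344
n=3: y≈1.657344, sp=2, e=sp−y≈0.342656; I≈4.198906, D=e−e_prev≈-1.263594; u=5/4·0.342656+1/4·4.198906+2·(-1.263594)≈-1.049141; next y=3/5·1.657344+1/4·(-1.049141)≈0.732121
n=4: y≈0.732121, sp=2, e=sp−y≈1.267879; I≈5.466785, D=e−e_prev≈0.925223; u=5/4·1.267879+1/4·5.466785+2·0.925223≈4.801990; next y=3/5·0.732121+1/4·4.801990≈1.639770
n=5: y≈1.639770, sp=-2, e=sp−y≈-3.639770; I≈1.827015, D=e−e_prev≈-4.907649; u=5/4·(-3.639770)+1/4·1.827015+2·(-4.907649)≈-13.908257; next y=3/5·1.639770+1/4·(-13.908257)≈-2.493202
n=6: y≈-2.493202, sp=-2, e=sp−y≈0.493202; I≈2.320217, D=e−e_prev≈4.132972; u=5/4·0.493202+1/4·2.320217+2·4.132972≈9.462502; next y=3/5·(-2.493202)+1/4·9.462502≈0.869704
n=7: y≈0.869704, sp=-2, e=sp−y≈-2.869704; I≈-0.549487, D=e−e_prev≈-3.362906; u=5/4·(-2.869704)+1/4·(-0.549487)+2·(-3.362906)≈-10.450315; next y=3/5·0.869704+1/4·(-10.450315)≈-2.090756

0 2 7.000 0.000
1 2 -2.625 1.750
2 2 5.684 0.394
3 2 -1.049 1.657
4 2 4.802 0.732
5 -2 -13.908 1.640
6 -2 9.463 -2.493
7 -2 -10.450 0.870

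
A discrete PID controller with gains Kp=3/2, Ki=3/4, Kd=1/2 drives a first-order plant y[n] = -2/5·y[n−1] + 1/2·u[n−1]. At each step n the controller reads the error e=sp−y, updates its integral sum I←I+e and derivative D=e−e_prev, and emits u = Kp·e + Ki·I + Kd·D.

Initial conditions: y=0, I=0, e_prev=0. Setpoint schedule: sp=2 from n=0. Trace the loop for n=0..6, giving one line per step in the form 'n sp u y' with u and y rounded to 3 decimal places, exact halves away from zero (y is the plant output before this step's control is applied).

0 2 5.500 0.000
1 2 -1.563 2.750
2 2 11.986 -1.881
3 2 -11.142 6.745
4 2 30.903 -8.269
5 2 -43.231 18.759
6 2 89.379 -29.119

(exact arithmetic carried between steps; '≈' marks a value shown rounded to 6 d.p. or computed from one; I and e_prev carry over from the previous line; the table rounds u and y to 3 d.p., halves away from zero)
n=0: y=0, sp=2, e=sp−y=2; I=2, D=e−e_prev=2; u=3/2·2+3/4·2+1/2·2=5.5; next y=-2/5·0+1/2·5.5=2.75
n=1: y=2.75, sp=2, e=sp−y=-0.75; I=1.25, D=e−e_prev=-2.75; u=3/2·(-0.75)+3/4·1.25+1/2·(-2.75)=-1.5625; next y=-2/5·2.75+1/2·(-1.5625)=-1.88125
n=2: y=-1.88125, sp=2, e=sp−y=3.88125; I=5.13125, D=e−e_prev=4.63125; u=3/2·3.88125+3/4·5.13125+1/2·4.63125≈11.985938; next y=-2/5·(-1.88125)+1/2·11.985938≈6.745469
n=3: y≈6.745469, sp=2, e=sp−y≈-4.745469; I≈0.385781, D=e−e_prev≈-8.626719; u=3/2·(-4.745469)+3/4·0.385781+1/2·(-8.626719)≈-11.142227; next y=-2/5·6.745469+1/2·(-11.142227)≈-8.269301
n=4: y≈-8.269301, sp=2, e=sp−y≈10.269301; I≈10.655082, D=e−e_prev≈15.014770; u=3/2·10.269301+3/4·10.655082+1/2·15.014770≈30.902647; next y=-2/5·(-8.269301)+1/2·30.902647≈18.759044
n=5: y≈18.759044, sp=2, e=sp−y≈-16.759044; I≈-6.103962, D=e−e_prev≈-27.028345; u=3/2·(-16.759044)+3/4·(-6.103962)+1/2·(-27.028345)≈-43.230710; next y=-2/5·18.759044+1/2·(-43.230710)≈-29.118973
n=6: y≈-29.118973, sp=2, e=sp−y≈31.118973; I≈25.015011, D=e−e_prev≈47.878017; u=3/2·31.118973+3/4·25.015011+1/2·47.878017≈89.378725; next y=-2/5·(-29.118973)+1/2·89.378725≈56.336952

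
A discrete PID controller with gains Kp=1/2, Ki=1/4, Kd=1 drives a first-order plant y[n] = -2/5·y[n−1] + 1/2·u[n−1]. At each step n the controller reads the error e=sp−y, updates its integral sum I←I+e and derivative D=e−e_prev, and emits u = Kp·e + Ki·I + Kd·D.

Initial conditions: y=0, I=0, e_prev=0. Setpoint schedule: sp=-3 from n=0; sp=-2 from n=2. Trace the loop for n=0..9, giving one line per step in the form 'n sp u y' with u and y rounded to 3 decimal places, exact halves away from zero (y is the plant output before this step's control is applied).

0 -3 -5.250 0.000
1 -3 1.594 -2.625
2 -2 -7.201 1.847
3 -2 6.135 -4.339
4 -2 -15.465 4.803
5 -2 17.276 -9.654
6 -2 -34.036 12.500
7 -2 44.898 -22.018
8 -2 -77.844 31.256
9 -2 111.807 -51.425

(exact arithmetic carried between steps; '≈' marks a value shown rounded to 6 d.p. or computed from one; I and e_prev carry over from the previous line; the table rounds u and y to 3 d.p., halves away from zero)
n=0: y=0, sp=-3, e=sp−y=-3; I=-3, D=e−e_prev=-3; u=1/2·(-3)+1/4·(-3)+1·(-3)=-5.25; next y=-2/5·0+1/2·(-5.25)=-2.625
n=1: y=-2.625, sp=-3, e=sp−y=-0.375; I=-3.375, D=e−e_prev=2.625; u=1/2·(-0.375)+1/4·(-3.375)+1·2.625=1.59375; next y=-2/5·(-2.625)+1/2·1.59375=1.846875
n=2: y=1.846875, sp=-2, e=sp−y=-3.846875; I=-7.221875, D=e−e_prev=-3.471875; u=1/2·(-3.846875)+1/4·(-7.221875)+1·(-3.471875)≈-7.200781; next y=-2/5·1.846875+1/2·(-7.200781)≈-4.339141
n=3: y≈-4.339141, sp=-2, e=sp−y≈2.339141; I≈-4.882734, D=e−e_prev≈6.186016; u=1/2·2.339141+1/4·(-4.882734)+1·6.186016≈6.134902; next y=-2/5·(-4.339141)+1/2·6.134902≈4.803107
n=4: y≈4.803107, sp=-2, e=sp−y≈-6.803107; I≈-11.685842, D=e−e_prev≈-9.142248; u=1/2·(-6.803107)+1/4·(-11.685842)+1·(-9.142248)≈-15.465262; next y=-2/5·4.803107+1/2·(-15.465262)≈-9.653874
n=5: y≈-9.653874, sp=-2, e=sp−y≈7.653874; I≈-4.031968, D=e−e_prev≈14.456981; u=1/2·7.653874+1/4·(-4.031968)+1·14.456981≈17.275927; next y=-2/5·(-9.653874)+1/2·17.275927≈12.499513
n=6: y≈12.499513, sp=-2, e=sp−y≈-14.499513; I≈-18.531481, D=e−e_prev≈-22.153387; u=1/2·(-14.499513)+1/4·(-18.531481)+1·(-22.153387)≈-34.036014; next y=-2/5·12.499513+1/2·(-34.036014)≈-22.017812
n=7: y≈-22.017812, sp=-2, e=sp−y≈20.017812; I≈1.486331, D=e−e_prev≈34.517325; u=1/2·20.017812+1/4·1.486331+1·34.517325≈44.897814; next y=-2/5·(-22.017812)+1/2·44.897814≈31.256032
n=8: y≈31.256032, sp=-2, e=sp−y≈-33.256032; I≈-31.769700, D=e−e_prev≈-53.273844; u=1/2·(-33.256032)+1/4·(-31.769700)+1·(-53.273844)≈-77.844285; next y=-2/5·31.256032+1/2·(-77.844285)≈-51.424555
n=9: y≈-51.424555, sp=-2, e=sp−y≈49.424555; I≈17.654855, D=e−e_prev≈82.680587; u=1/2·49.424555+1/4·17.654855+1·82.680587≈111.806578; next y=-2/5·(-51.424555)+1/2·111.806578≈76.473111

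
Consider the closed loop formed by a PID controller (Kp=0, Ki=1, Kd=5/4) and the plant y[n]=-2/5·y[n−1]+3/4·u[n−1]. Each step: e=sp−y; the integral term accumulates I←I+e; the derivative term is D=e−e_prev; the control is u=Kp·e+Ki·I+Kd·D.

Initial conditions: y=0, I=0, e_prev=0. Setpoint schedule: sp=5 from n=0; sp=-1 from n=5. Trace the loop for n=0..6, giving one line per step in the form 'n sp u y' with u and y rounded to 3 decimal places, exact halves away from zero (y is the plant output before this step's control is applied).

0 5 11.250 0.000
1 5 -8.984 8.438
2 5 39.864 -10.113
3 5 -67.339 33.944
4 5 179.345 -64.081
5 -1 -392.106 160.141
6 -1 900.655 -358.136

(exact arithmetic carried between steps; '≈' marks a value shown rounded to 6 d.p. or computed from one; I and e_prev carry over from the previous line; the table rounds u and y to 3 d.p., halves away from zero)
n=0: y=0, sp=5, e=sp−y=5; I=5, D=e−e_prev=5; u=0·5+1·5+5/4·5=11.25; next y=-2/5·0+3/4·11.25=8.4375
n=1: y=8.4375, sp=5, e=sp−y=-3.4375; I=1.5625, D=e−e_prev=-8.4375; u=0·(-3.4375)+1·1.5625+5/4·(-8.4375)=-8.984375; next y=-2/5·8.4375+3/4·(-8.984375)≈-10.113281
n=2: y≈-10.113281, sp=5, e=sp−y≈15.113281; I≈16.675781, D=e−e_prev≈18.550781; u=0·15.113281+1·16.675781+5/4·18.550781≈39.864258; next y=-2/5·(-10.113281)+3/4·39.864258≈33.943506
n=3: y≈33.943506, sp=5, e=sp−y≈-28.943506; I≈-12.267725, D=e−e_prev≈-44.056787; u=0·(-28.943506)+1·(-12.267725)+5/4·(-44.056787)≈-67.338708; next y=-2/5·33.943506+3/4·(-67.338708)≈-64.081434
n=4: y≈-64.081434, sp=5, e=sp−y≈69.081434; I≈56.813709, D=e−e_prev≈98.024940; u=0·69.081434+1·56.813709+5/4·98.024940≈179.344884; next y=-2/5·(-64.081434)+3/4·179.344884≈160.141236
n=5: y≈160.141236, sp=-1, e=sp−y≈-161.141236; I≈-104.327527, D=e−e_prev≈-230.222670; u=0·(-161.141236)+1·(-104.327527)+5/4·(-230.222670)≈-392.105864; next y=-2/5·160.141236+3/4·(-392.105864)≈-358.135893
n=6: y≈-358.135893, sp=-1, e=sp−y≈357.135893; I≈252.808366, D=e−e_prev≈518.277129; u=0·357.135893+1·252.808366+5/4·518.277129≈900.654777; next y=-2/5·(-358.135893)+3/4·900.654777≈818.745440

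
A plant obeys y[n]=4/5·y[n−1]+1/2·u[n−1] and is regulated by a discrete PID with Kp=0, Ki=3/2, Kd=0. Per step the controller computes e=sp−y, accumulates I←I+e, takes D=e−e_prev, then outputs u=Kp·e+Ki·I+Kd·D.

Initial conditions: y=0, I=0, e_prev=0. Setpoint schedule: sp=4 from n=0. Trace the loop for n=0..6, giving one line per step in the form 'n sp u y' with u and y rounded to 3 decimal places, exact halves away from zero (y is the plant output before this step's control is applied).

(exact arithmetic carried between steps; '≈' marks a value shown rounded to 6 d.p. or computed from one; I and e_prev carry over from the previous line; the table rounds u and y to 3 d.p., halves away from zero)
n=0: y=0, sp=4, e=sp−y=4; I=4, D=e−e_prev=4; u=0·4+3/2·4+0·4=6; next y=4/5·0+1/2·6=3
n=1: y=3, sp=4, e=sp−y=1; I=5, D=e−e_prev=-3; u=0·1+3/2·5+0·(-3)=7.5; next y=4/5·3+1/2·7.5=6.15
n=2: y=6.15, sp=4, e=sp−y=-2.15; I=2.85, D=e−e_prev=-3.15; u=0·(-2.15)+3/2·2.85+0·(-3.15)=4.275; next y=4/5·6.15+1/2·4.275=7.0575
n=3: y=7.0575, sp=4, e=sp−y=-3.0575; I=-0.2075, D=e−e_prev=-0.9075; u=0·(-3.0575)+3/2·(-0.2075)+0·(-0.9075)=-0.31125; next y=4/5·7.0575+1/2·(-0.31125)=5.490375
n=4: y=5.490375, sp=4, e=sp−y=-1.490375; I=-1.697875, D=e−e_prev=1.567125; u=0·(-1.490375)+3/2·(-1.697875)+0·1.567125≈-2.546813; next y=4/5·5.490375+1/2·(-2.546813)≈3.118894
n=5: y≈3.118894, sp=4, e=sp−y≈0.881106; I≈-0.816769, D=e−e_prev≈2.371481; u=0·0.881106+3/2·(-0.816769)+0·2.371481≈-1.225153; next y=4/5·3.118894+1/2·(-1.225153)≈1.882538
n=6: y≈1.882538, sp=4, e=sp−y≈2.117462; I≈1.300693, D=e−e_prev≈1.236355; u=0·2.117462+3/2·1.300693+0·1.236355≈1.951039; next y=4/5·1.882538+1/2·1.951039≈2.481550

0 4 6.000 0.000
1 4 7.500 3.000
2 4 4.275 6.150
3 4 -0.311 7.058
4 4 -2.547 5.490
5 4 -1.225 3.119
6 4 1.951 1.883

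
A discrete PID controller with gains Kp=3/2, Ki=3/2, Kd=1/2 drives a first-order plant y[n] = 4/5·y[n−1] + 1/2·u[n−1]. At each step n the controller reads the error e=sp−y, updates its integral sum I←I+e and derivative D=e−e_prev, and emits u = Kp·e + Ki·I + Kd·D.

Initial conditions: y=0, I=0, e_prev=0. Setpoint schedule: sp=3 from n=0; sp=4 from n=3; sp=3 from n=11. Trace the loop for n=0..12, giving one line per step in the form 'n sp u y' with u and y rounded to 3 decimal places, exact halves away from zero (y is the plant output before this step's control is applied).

0 3 10.500 0.000
1 3 -4.875 5.250
2 3 6.581 1.763
3 4 -0.090 4.701
4 4 3.276 3.716
5 4 0.078 4.610
6 4 2.700 3.727
7 4 0.551 4.332
8 4 2.423 3.741
9 4 0.894 4.205
10 4 2.197 3.811
11 3 -2.394 4.147
12 3 3.646 2.121

(exact arithmetic carried between steps; '≈' marks a value shown rounded to 6 d.p. or computed from one; I and e_prev carry over from the previous line; the table rounds u and y to 3 d.p., halves away from zero)
n=0: y=0, sp=3, e=sp−y=3; I=3, D=e−e_prev=3; u=3/2·3+3/2·3+1/2·3=10.5; next y=4/5·0+1/2·10.5=5.25
n=1: y=5.25, sp=3, e=sp−y=-2.25; I=0.75, D=e−e_prev=-5.25; u=3/2·(-2.25)+3/2·0.75+1/2·(-5.25)=-4.875; next y=4/5·5.25+1/2·(-4.875)=1.7625
n=2: y=1.7625, sp=3, e=sp−y=1.2375; I=1.9875, D=e−e_prev=3.4875; u=3/2·1.2375+3/2·1.9875+1/2·3.4875=6.58125; next y=4/5·1.7625+1/2·6.58125=4.700625
n=3: y=4.700625, sp=4, e=sp−y=-0.700625; I=1.286875, D=e−e_prev=-1.938125; u=3/2·(-0.700625)+3/2·1.286875+1/2·(-1.938125)≈-0.089688; next y=4/5·4.700625+1/2·(-0.089688)≈3.715656
n=4: y≈3.715656, sp=4, e=sp−y≈0.284344; I≈1.571219, D=e−e_prev≈0.984969; u=3/2·0.284344+3/2·1.571219+1/2·0.984969≈3.275828; next y=4/5·3.715656+1/2·3.275828≈4.610439
n=5: y≈4.610439, sp=4, e=sp−y≈-0.610439; I≈0.960780, D=e−e_prev≈-0.894783; u=3/2·(-0.610439)+3/2·0.960780+1/2·(-0.894783)≈0.078120; next y=4/5·4.610439+1/2·0.078120≈3.727411
n=6: y≈3.727411, sp=4, e=sp−y≈0.272589; I≈1.233369, D=e−e_prev≈0.883028; u=3/2·0.272589+3/2·1.233369+1/2·0.883028≈2.700451; next y=4/5·3.727411+1/2·2.700451≈4.332154
n=7: y≈4.332154, sp=4, e=sp−y≈-0.332154; I≈0.901215, D=e−e_prev≈-0.604743; u=3/2·(-0.332154)+3/2·0.901215+1/2·(-0.604743)≈0.551219; next y=4/5·4.332154+1/2·0.551219≈3.741333
n=8: y≈3.741333, sp=4, e=sp−y≈0.258667; I≈1.159882, D=e−e_prev≈0.590821; u=3/2·0.258667+3/2·1.159882+1/2·0.590821≈2.423234; next y=4/5·3.741333+1/2·2.423234≈4.204683
n=9: y≈4.204683, sp=4, e=sp−y≈-0.204683; I≈0.955198, D=e−e_prev≈-0.463350; u=3/2·(-0.204683)+3/2·0.955198+1/2·(-0.463350)≈0.894098; next y=4/5·4.204683+1/2·0.894098≈3.810795
n=10: y≈3.810795, sp=4, e=sp−y≈0.189205; I≈1.144403, D=e−e_prev≈0.393888; u=3/2·0.189205+3/2·1.144403+1/2·0.393888≈2.197355; next y=4/5·3.810795+1/2·2.197355≈4.147314
n=11: y≈4.147314, sp=3, e=sp−y≈-1.147314; I≈-0.002911, D=e−e_prev≈-1.336519; u=3/2·(-1.147314)+3/2·(-0.002911)+1/2·(-1.336519)≈-2.393597; next y=4/5·4.147314+1/2·(-2.393597)≈2.121053
n=12: y≈2.121053, sp=3, e=sp−y≈0.878947; I≈0.876036, D=e−e_prev≈2.026261; u=3/2·0.878947+3/2·0.876036+1/2·2.026261≈3.645606; next y=4/5·2.121053+1/2·3.645606≈3.519645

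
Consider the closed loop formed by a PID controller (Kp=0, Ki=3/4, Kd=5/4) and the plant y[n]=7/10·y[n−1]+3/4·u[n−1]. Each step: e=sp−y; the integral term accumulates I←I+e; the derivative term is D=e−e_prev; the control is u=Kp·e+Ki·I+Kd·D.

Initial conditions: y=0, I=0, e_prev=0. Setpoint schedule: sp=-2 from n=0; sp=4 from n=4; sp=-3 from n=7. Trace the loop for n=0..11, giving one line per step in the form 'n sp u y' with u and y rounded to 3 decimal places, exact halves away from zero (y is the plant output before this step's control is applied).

(exact arithmetic carried between steps; '≈' marks a value shown rounded to 6 d.p. or computed from one; I and e_prev carry over from the previous line; the table rounds u and y to 3 d.p., halves away from zero)
n=0: y=0, sp=-2, e=sp−y=-2; I=-2, D=e−e_prev=-2; u=0·(-2)+3/4·(-2)+5/4·(-2)=-4; next y=7/10·0+3/4·(-4)=-3
n=1: y=-3, sp=-2, e=sp−y=1; I=-1, D=e−e_prev=3; u=0·1+3/4·(-1)+5/4·3=3; next y=7/10·(-3)+3/4·3=0.15
n=2: y=0.15, sp=-2, e=sp−y=-2.15; I=-3.15, D=e−e_prev=-3.15; u=0·(-2.15)+3/4·(-3.15)+5/4·(-3.15)=-6.3; next y=7/10·0.15+3/4·(-6.3)=-4.62
n=3: y=-4.62, sp=-2, e=sp−y=2.62; I=-0.53, D=e−e_prev=4.77; u=0·2.62+3/4·(-0.53)+5/4·4.77=5.565; next y=7/10·(-4.62)+3/4·5.565=0.93975
n=4: y=0.93975, sp=4, e=sp−y=3.06025; I=2.53025, D=e−e_prev=0.44025; u=0·3.06025+3/4·2.53025+5/4·0.44025=2.448; next y=7/10·0.93975+3/4·2.448=2.493825
n=5: y=2.493825, sp=4, e=sp−y=1.506175; I=4.036425, D=e−e_prev=-1.554075; u=0·1.506175+3/4·4.036425+5/4·(-1.554075)=1.084725; next y=7/10·2.493825+3/4·1.084725≈2.559221
n=6: y≈2.559221, sp=4, e=sp−y≈1.440779; I≈5.477204, D=e−e_prev≈-0.065396; u=0·1.440779+3/4·5.477204+5/4·(-0.065396)≈4.026158; next y=7/10·2.559221+3/4·4.026158≈4.811073
n=7: y=4.811073, sp=-3, e=sp−y=-7.811073; I≈-2.333869, D=e−e_prev≈-9.251852; u=0·(-7.811073)+3/4·(-2.333869)+5/4·(-9.251852)≈-13.315217; next y=7/10·4.811073+3/4·(-13.315217)≈-6.618661
n=8: y≈-6.618661, sp=-3, e=sp−y≈3.618661; I≈1.284792, D=e−e_prev≈11.429734; u=0·3.618661+3/4·1.284792+5/4·11.429734≈15.250762; next y=7/10·(-6.618661)+3/4·15.250762≈6.805009
n=9: y≈6.805009, sp=-3, e=sp−y≈-9.805009; I≈-8.520216, D=e−e_prev≈-13.423670; u=0·(-9.805009)+3/4·(-8.520216)+5/4·(-13.423670)≈-23.169750; next y=7/10·6.805009+3/4·(-23.169750)≈-12.613806
n=10: y≈-12.613806, sp=-3, e=sp−y≈9.613806; I≈1.093590, D=e−e_prev≈19.418815; u=0·9.613806+3/4·1.093590+5/4·19.418815≈25.093711; next y=7/10·(-12.613806)+3/4·25.093711≈9.990619
n=11: y≈9.990619, sp=-3, e=sp−y≈-12.990619; I≈-11.897029, D=e−e_prev≈-22.604425; u=0·(-12.990619)+3/4·(-11.897029)+5/4·(-22.604425)≈-37.178303; next y=7/10·9.990619+3/4·(-37.178303)≈-20.890294

0 -2 -4.000 0.000
1 -2 3.000 -3.000
2 -2 -6.300 0.150
3 -2 5.565 -4.620
4 4 2.448 0.940
5 4 1.085 2.494
6 4 4.026 2.559
7 -3 -13.315 4.811
8 -3 15.251 -6.619
9 -3 -23.170 6.805
10 -3 25.094 -12.614
11 -3 -37.178 9.991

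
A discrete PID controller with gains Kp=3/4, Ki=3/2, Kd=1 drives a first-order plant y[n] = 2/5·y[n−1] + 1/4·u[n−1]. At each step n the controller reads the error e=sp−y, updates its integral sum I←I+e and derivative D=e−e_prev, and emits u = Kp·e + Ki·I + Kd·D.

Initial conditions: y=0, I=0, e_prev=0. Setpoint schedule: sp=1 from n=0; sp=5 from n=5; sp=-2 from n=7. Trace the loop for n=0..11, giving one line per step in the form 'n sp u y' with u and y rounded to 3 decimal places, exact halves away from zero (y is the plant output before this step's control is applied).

0 1 3.250 0.000
1 1 1.109 0.813
2 1 2.886 0.602
3 1 2.102 0.962
4 1 2.687 0.911
5 5 15.362 1.036
6 5 6.972 4.255
7 -2 -8.809 3.445
8 -2 3.089 -0.824
9 -2 -7.061 0.442
10 -2 -2.858 -1.588
11 -2 -6.281 -1.350

(exact arithmetic carried between steps; '≈' marks a value shown rounded to 6 d.p. or computed from one; I and e_prev carry over from the previous line; the table rounds u and y to 3 d.p., halves away from zero)
n=0: y=0, sp=1, e=sp−y=1; I=1, D=e−e_prev=1; u=3/4·1+3/2·1+1·1=3.25; next y=2/5·0+1/4·3.25=0.8125
n=1: y=0.8125, sp=1, e=sp−y=0.1875; I=1.1875, D=e−e_prev=-0.8125; u=3/4·0.1875+3/2·1.1875+1·(-0.8125)=1.109375; next y=2/5·0.8125+1/4·1.109375≈0.602344
n=2: y≈0.602344, sp=1, e=sp−y≈0.397656; I≈1.585156, D=e−e_prev≈0.210156; u=3/4·0.397656+3/2·1.585156+1·0.210156≈2.886133; next y=2/5·0.602344+1/4·2.886133≈0.962471
n=3: y≈0.962471, sp=1, e=sp−y≈0.037529; I≈1.622686, D=e−e_prev≈-0.360127; u=3/4·0.037529+3/2·1.622686+1·(-0.360127)≈2.102048; next y=2/5·0.962471+1/4·2.102048≈0.910500
n=4: y≈0.910500, sp=1, e=sp−y≈0.089500; I≈1.712185, D=e−e_prev≈0.051970; u=3/4·0.089500+3/2·1.712185+1·0.051970≈2.687373; next y=2/5·0.910500+1/4·2.687373≈1.036043
n=5: y≈1.036043, sp=5, e=sp−y≈3.963957; I≈5.676142, D=e−e_prev≈3.874457; u=3/4·3.963957+3/2·5.676142+1·3.874457≈15.361637; next y=2/5·1.036043+1/4·15.361637≈4.254827
n=6: y≈4.254827, sp=5, e=sp−y≈0.745173; I≈6.421315, D=e−e_prev≈-3.218783; u=3/4·0.745173+3/2·6.421315+1·(-3.218783)≈6.972069; next y=2/5·4.254827+1/4·6.972069≈3.444948
n=7: y≈3.444948, sp=-2, e=sp−y≈-5.444948; I≈0.976367, D=e−e_prev≈-6.190121; u=3/4·(-5.444948)+3/2·0.976367+1·(-6.190121)≈-8.809282; next y=2/5·3.444948+1/4·(-8.809282)≈-0.824341
n=8: y≈-0.824341, sp=-2, e=sp−y≈-1.175659; I≈-0.199292, D=e−e_prev≈4.269289; u=3/4·(-1.175659)+3/2·(-0.199292)+1·4.269289≈3.088608; next y=2/5·(-0.824341)+1/4·3.088608≈0.442415
n=9: y≈0.442415, sp=-2, e=sp−y≈-2.442415; I≈-2.641707, D=e−e_prev≈-1.266757; u=3/4·(-2.442415)+3/2·(-2.641707)+1·(-1.266757)≈-7.061129; next y=2/5·0.442415+1/4·(-7.061129)≈-1.588316
n=10: y≈-1.588316, sp=-2, e=sp−y≈-0.411684; I≈-3.053391, D=e−e_prev≈2.030731; u=3/4·(-0.411684)+3/2·(-3.053391)+1·2.030731≈-2.858118; next y=2/5·(-1.588316)+1/4·(-2.858118)≈-1.349856
n=11: y≈-1.349856, sp=-2, e=sp−y≈-0.650144; I≈-3.703535, D=e−e_prev≈-0.238460; u=3/4·(-0.650144)+3/2·(-3.703535)+1·(-0.238460)≈-6.281371; next y=2/5·(-1.349856)+1/4·(-6.281371)≈-2.110285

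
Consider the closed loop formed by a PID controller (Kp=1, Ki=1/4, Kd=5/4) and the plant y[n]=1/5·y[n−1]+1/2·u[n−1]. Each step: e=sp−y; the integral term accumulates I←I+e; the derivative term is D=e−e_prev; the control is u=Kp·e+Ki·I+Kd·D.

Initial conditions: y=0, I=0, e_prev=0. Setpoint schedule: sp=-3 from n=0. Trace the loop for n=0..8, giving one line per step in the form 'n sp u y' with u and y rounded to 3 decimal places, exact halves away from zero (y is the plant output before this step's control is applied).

0 -3 -7.500 0.000
1 -3 4.875 -3.750
2 -3 -13.219 1.688
3 -3 12.305 -6.272
4 -3 -24.751 4.898
5 -3 27.972 -11.396
6 -3 -48.053 11.707
7 -3 60.628 -21.685
8 -3 -95.596 25.977

(exact arithmetic carried between steps; '≈' marks a value shown rounded to 6 d.p. or computed from one; I and e_prev carry over from the previous line; the table rounds u and y to 3 d.p., halves away from zero)
n=0: y=0, sp=-3, e=sp−y=-3; I=-3, D=e−e_prev=-3; u=1·(-3)+1/4·(-3)+5/4·(-3)=-7.5; next y=1/5·0+1/2·(-7.5)=-3.75
n=1: y=-3.75, sp=-3, e=sp−y=0.75; I=-2.25, D=e−e_prev=3.75; u=1·0.75+1/4·(-2.25)+5/4·3.75=4.875; next y=1/5·(-3.75)+1/2·4.875=1.6875
n=2: y=1.6875, sp=-3, e=sp−y=-4.6875; I=-6.9375, D=e−e_prev=-5.4375; u=1·(-4.6875)+1/4·(-6.9375)+5/4·(-5.4375)=-13.21875; next y=1/5·1.6875+1/2·(-13.21875)=-6.271875
n=3: y=-6.271875, sp=-3, e=sp−y=3.271875; I=-3.665625, D=e−e_prev=7.959375; u=1·3.271875+1/4·(-3.665625)+5/4·7.959375≈12.304688; next y=1/5·(-6.271875)+1/2·12.304688≈4.897969
n=4: y≈4.897969, sp=-3, e=sp−y≈-7.897969; I≈-11.563594, D=e−e_prev≈-11.169844; u=1·(-7.897969)+1/4·(-11.563594)+5/4·(-11.169844)≈-24.751172; next y=1/5·4.897969+1/2·(-24.751172)≈-11.395992
n=5: y≈-11.395992, sp=-3, e=sp−y≈8.395992; I≈-3.167602, D=e−e_prev≈16.293961; u=1·8.395992+1/4·(-3.167602)+5/4·16.293961≈27.971543; next y=1/5·(-11.395992)+1/2·27.971543≈11.706573
n=6: y≈11.706573, sp=-3, e=sp−y≈-14.706573; I≈-17.874175, D=e−e_prev≈-23.102565; u=1·(-14.706573)+1/4·(-17.874175)+5/4·(-23.102565)≈-48.053323; next y=1/5·11.706573+1/2·(-48.053323)≈-21.685347
n=7: y≈-21.685347, sp=-3, e=sp−y≈18.685347; I≈0.811172, D=e−e_prev≈33.391920; u=1·18.685347+1/4·0.811172+5/4·33.391920≈60.628040; next y=1/5·(-21.685347)+1/2·60.628040≈25.976951
n=8: y≈25.976951, sp=-3, e=sp−y≈-28.976951; I≈-28.165778, D=e−e_prev≈-47.662298; u=1·(-28.976951)+1/4·(-28.165778)+5/4·(-47.662298)≈-95.596267; next y=1/5·25.976951+1/2·(-95.596267)≈-42.602744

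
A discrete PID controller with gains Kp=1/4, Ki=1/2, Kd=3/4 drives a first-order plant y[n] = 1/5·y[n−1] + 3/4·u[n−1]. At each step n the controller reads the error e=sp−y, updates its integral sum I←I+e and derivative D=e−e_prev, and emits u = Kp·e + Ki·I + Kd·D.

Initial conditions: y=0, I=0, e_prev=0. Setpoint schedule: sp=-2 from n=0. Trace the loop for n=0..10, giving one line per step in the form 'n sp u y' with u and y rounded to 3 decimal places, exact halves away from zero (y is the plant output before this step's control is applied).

(exact arithmetic carried between steps; '≈' marks a value shown rounded to 6 d.p. or computed from one; I and e_prev carry over from the previous line; the table rounds u and y to 3 d.p., halves away from zero)
n=0: y=0, sp=-2, e=sp−y=-2; I=-2, D=e−e_prev=-2; u=1/4·(-2)+1/2·(-2)+3/4·(-2)=-3; next y=1/5·0+3/4·(-3)=-2.25
n=1: y=-2.25, sp=-2, e=sp−y=0.25; I=-1.75, D=e−e_prev=2.25; u=1/4·0.25+1/2·(-1.75)+3/4·2.25=0.875; next y=1/5·(-2.25)+3/4·0.875=0.20625
n=2: y=0.20625, sp=-2, e=sp−y=-2.20625; I=-3.95625, D=e−e_prev=-2.45625; u=1/4·(-2.20625)+1/2·(-3.95625)+3/4·(-2.45625)=-4.371875; next y=1/5·0.20625+3/4·(-4.371875)≈-3.237656
n=3: y≈-3.237656, sp=-2, e=sp−y≈1.237656; I≈-2.718594, D=e−e_prev≈3.443906; u=1/4·1.237656+1/2·(-2.718594)+3/4·3.443906≈1.533047; next y=1/5·(-3.237656)+3/4·1.533047≈0.502254
n=4: y≈0.502254, sp=-2, e=sp−y≈-2.502254; I≈-5.220848, D=e−e_prev≈-3.739910; u=1/4·(-2.502254)+1/2·(-5.220848)+3/4·(-3.739910)≈-6.040920; next y=1/5·0.502254+3/4·(-6.040920)≈-4.430239
n=5: y≈-4.430239, sp=-2, e=sp−y≈2.430239; I≈-2.790608, D=e−e_prev≈4.932493; u=1/4·2.430239+1/2·(-2.790608)+3/4·4.932493≈2.911625; next y=1/5·(-4.430239)+3/4·2.911625≈1.297671
n=6: y≈1.297671, sp=-2, e=sp−y≈-3.297671; I≈-6.088280, D=e−e_prev≈-5.727910; u=1/4·(-3.297671)+1/2·(-6.088280)+3/4·(-5.727910)≈-8.164490; next y=1/5·1.297671+3/4·(-8.164490)≈-5.863834
n=7: y≈-5.863834, sp=-2, e=sp−y≈3.863834; I≈-2.224446, D=e−e_prev≈7.161505; u=1/4·3.863834+1/2·(-2.224446)+3/4·7.161505≈5.224864; next y=1/5·(-5.863834)+3/4·5.224864≈2.745881
n=8: y≈2.745881, sp=-2, e=sp−y≈-4.745881; I≈-6.970327, D=e−e_prev≈-8.609715; u=1/4·(-4.745881)+1/2·(-6.970327)+3/4·(-8.609715)≈-11.128920; next y=1/5·2.745881+3/4·(-11.128920)≈-7.797514
n=9: y≈-7.797514, sp=-2, e=sp−y≈5.797514; I≈-1.172814, D=e−e_prev≈10.543395; u=1/4·5.797514+1/2·(-1.172814)+3/4·10.543395≈8.770518; next y=1/5·(-7.797514)+3/4·8.770518≈5.018386
n=10: y≈5.018386, sp=-2, e=sp−y≈-7.018386; I≈-8.191199, D=e−e_prev≈-12.815899; u=1/4·(-7.018386)+1/2·(-8.191199)+3/4·(-12.815899)≈-15.462121; next y=1/5·5.018386+3/4·(-15.462121)≈-10.592913

0 -2 -3.000 0.000
1 -2 0.875 -2.250
2 -2 -4.372 0.206
3 -2 1.533 -3.238
4 -2 -6.041 0.502
5 -2 2.912 -4.430
6 -2 -8.164 1.298
7 -2 5.225 -5.864
8 -2 -11.129 2.746
9 -2 8.771 -7.798
10 -2 -15.462 5.018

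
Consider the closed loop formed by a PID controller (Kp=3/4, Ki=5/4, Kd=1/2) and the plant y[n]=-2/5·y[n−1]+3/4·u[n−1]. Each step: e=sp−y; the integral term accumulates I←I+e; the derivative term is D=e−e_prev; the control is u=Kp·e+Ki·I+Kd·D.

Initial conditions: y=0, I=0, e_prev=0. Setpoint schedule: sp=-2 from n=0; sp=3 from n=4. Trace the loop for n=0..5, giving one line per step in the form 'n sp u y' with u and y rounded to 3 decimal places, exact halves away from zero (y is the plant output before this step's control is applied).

0 -2 -5.000 0.000
1 -2 2.875 -3.750
2 -2 -15.328 3.656
3 -2 22.842 -12.959
4 3 -47.451 22.315
5 3 110.614 -44.514

(exact arithmetic carried between steps; '≈' marks a value shown rounded to 6 d.p. or computed from one; I and e_prev carry over from the previous line; the table rounds u and y to 3 d.p., halves away from zero)
n=0: y=0, sp=-2, e=sp−y=-2; I=-2, D=e−e_prev=-2; u=3/4·(-2)+5/4·(-2)+1/2·(-2)=-5; next y=-2/5·0+3/4·(-5)=-3.75
n=1: y=-3.75, sp=-2, e=sp−y=1.75; I=-0.25, D=e−e_prev=3.75; u=3/4·1.75+5/4·(-0.25)+1/2·3.75=2.875; next y=-2/5·(-3.75)+3/4·2.875=3.65625
n=2: y=3.65625, sp=-2, e=sp−y=-5.65625; I=-5.90625, D=e−e_prev=-7.40625; u=3/4·(-5.65625)+5/4·(-5.90625)+1/2·(-7.40625)=-15.328125; next y=-2/5·3.65625+3/4·(-15.328125)≈-12.958594
n=3: y≈-12.958594, sp=-2, e=sp−y≈10.958594; I≈5.052344, D=e−e_prev≈16.614844; u=3/4·10.958594+5/4·5.052344+1/2·16.614844≈22.841797; next y=-2/5·(-12.958594)+3/4·22.841797≈22.314785
n=4: y≈22.314785, sp=3, e=sp−y≈-19.314785; I≈-14.262441, D=e−e_prev≈-30.273379; u=3/4·(-19.314785)+5/4·(-14.262441)+1/2·(-30.273379)≈-47.450830; next y=-2/5·22.314785+3/4·(-47.450830)≈-44.514037
n=5: y≈-44.514037, sp=3, e=sp−y≈47.514037; I≈33.251595, D=e−e_prev≈66.828822; u=3/4·47.514037+5/4·33.251595+1/2·66.828822≈110.614432; next y=-2/5·(-44.514037)+3/4·110.614432≈100.766439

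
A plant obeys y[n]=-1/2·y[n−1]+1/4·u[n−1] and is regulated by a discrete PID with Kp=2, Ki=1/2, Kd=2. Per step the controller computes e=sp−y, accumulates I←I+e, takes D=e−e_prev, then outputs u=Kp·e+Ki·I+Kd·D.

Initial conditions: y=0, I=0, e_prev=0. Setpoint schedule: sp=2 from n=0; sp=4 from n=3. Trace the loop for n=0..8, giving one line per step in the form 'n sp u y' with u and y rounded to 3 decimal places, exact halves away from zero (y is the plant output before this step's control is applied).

(exact arithmetic carried between steps; '≈' marks a value shown rounded to 6 d.p. or computed from one; I and e_prev carry over from the previous line; the table rounds u and y to 3 d.p., halves away from zero)
n=0: y=0, sp=2, e=sp−y=2; I=2, D=e−e_prev=2; u=2·2+1/2·2+2·2=9; next y=-1/2·0+1/4·9=2.25
n=1: y=2.25, sp=2, e=sp−y=-0.25; I=1.75, D=e−e_prev=-2.25; u=2·(-0.25)+1/2·1.75+2·(-2.25)=-4.125; next y=-1/2·2.25+1/4·(-4.125)=-2.15625
n=2: y=-2.15625, sp=2, e=sp−y=4.15625; I=5.90625, D=e−e_prev=4.40625; u=2·4.15625+1/2·5.90625+2·4.40625=20.078125; next y=-1/2·(-2.15625)+1/4·20.078125≈6.097656
n=3: y≈6.097656, sp=4, e=sp−y≈-2.097656; I≈3.808594, D=e−e_prev≈-6.253906; u=2·(-2.097656)+1/2·3.808594+2·(-6.253906)≈-14.798828; next y=-1/2·6.097656+1/4·(-14.798828)≈-6.748535
n=4: y≈-6.748535, sp=4, e=sp−y≈10.748535; I≈14.557129, D=e−e_prev≈12.846191; u=2·10.748535+1/2·14.557129+2·12.846191≈54.468018; next y=-1/2·(-6.748535)+1/4·54.468018≈16.991272
n=5: y≈16.991272, sp=4, e=sp−y≈-12.991272; I≈1.565857, D=e−e_prev≈-23.739807; u=2·(-12.991272)+1/2·1.565857+2·(-23.739807)≈-72.679230; next y=-1/2·16.991272+1/4·(-72.679230)≈-26.665443
n=6: y≈-26.665443, sp=4, e=sp−y≈30.665443; I≈32.231300, D=e−e_prev≈43.656715; u=2·30.665443+1/2·32.231300+2·43.656715≈164.759968; next y=-1/2·(-26.665443)+1/4·164.759968≈54.522714
n=7: y≈54.522714, sp=4, e=sp−y≈-50.522714; I≈-18.291413, D=e−e_prev≈-81.188157; u=2·(-50.522714)+1/2·(-18.291413)+2·(-81.188157)≈-272.567448; next y=-1/2·54.522714+1/4·(-272.567448)≈-95.403219
n=8: y≈-95.403219, sp=4, e=sp−y≈99.403219; I≈81.111806, D=e−e_prev≈149.925933; u=2·99.403219+1/2·81.111806+2·149.925933≈539.214206; next y=-1/2·(-95.403219)+1/4·539.214206≈182.505161

0 2 9.000 0.000
1 2 -4.125 2.250
2 2 20.078 -2.156
3 4 -14.799 6.098
4 4 54.468 -6.749
5 4 -72.679 16.991
6 4 164.760 -26.665
7 4 -272.567 54.523
8 4 539.214 -95.403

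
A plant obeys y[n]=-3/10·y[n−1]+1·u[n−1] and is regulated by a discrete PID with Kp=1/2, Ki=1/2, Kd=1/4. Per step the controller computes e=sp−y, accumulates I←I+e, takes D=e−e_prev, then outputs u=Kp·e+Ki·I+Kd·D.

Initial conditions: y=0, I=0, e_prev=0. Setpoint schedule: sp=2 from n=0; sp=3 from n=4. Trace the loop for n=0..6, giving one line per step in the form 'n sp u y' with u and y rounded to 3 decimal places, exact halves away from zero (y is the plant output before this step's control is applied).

0 2 2.500 0.000
1 2 -0.125 2.500
2 2 4.469 -0.875
3 2 -1.945 4.731
4 3 9.461 -3.365
5 3 -6.924 10.470
6 3 18.468 -10.065

(exact arithmetic carried between steps; '≈' marks a value shown rounded to 6 d.p. or computed from one; I and e_prev carry over from the previous line; the table rounds u and y to 3 d.p., halves away from zero)
n=0: y=0, sp=2, e=sp−y=2; I=2, D=e−e_prev=2; u=1/2·2+1/2·2+1/4·2=2.5; next y=-3/10·0+1·2.5=2.5
n=1: y=2.5, sp=2, e=sp−y=-0.5; I=1.5, D=e−e_prev=-2.5; u=1/2·(-0.5)+1/2·1.5+1/4·(-2.5)=-0.125; next y=-3/10·2.5+1·(-0.125)=-0.875
n=2: y=-0.875, sp=2, e=sp−y=2.875; I=4.375, D=e−e_prev=3.375; u=1/2·2.875+1/2·4.375+1/4·3.375=4.46875; next y=-3/10·(-0.875)+1·4.46875=4.73125
n=3: y=4.73125, sp=2, e=sp−y=-2.73125; I=1.64375, D=e−e_prev=-5.60625; u=1/2·(-2.73125)+1/2·1.64375+1/4·(-5.60625)≈-1.945313; next y=-3/10·4.73125+1·(-1.945313)≈-3.364688
n=4: y≈-3.364688, sp=3, e=sp−y≈6.364688; I≈8.008438, D=e−e_prev≈9.095938; u=1/2·6.364688+1/2·8.008438+1/4·9.095938≈9.460547; next y=-3/10·(-3.364688)+1·9.460547≈10.469953
n=5: y≈10.469953, sp=3, e=sp−y≈-7.469953; I≈0.538484, D=e−e_prev≈-13.834641; u=1/2·(-7.469953)+1/2·0.538484+1/4·(-13.834641)≈-6.924395; next y=-3/10·10.469953+1·(-6.924395)≈-10.065380
n=6: y≈-10.065380, sp=3, e=sp−y≈13.065380; I≈13.603865, D=e−e_prev≈20.535334; u=1/2·13.065380+1/2·13.603865+1/4·20.535334≈18.468456; next y=-3/10·(-10.065380)+1·18.468456≈21.488070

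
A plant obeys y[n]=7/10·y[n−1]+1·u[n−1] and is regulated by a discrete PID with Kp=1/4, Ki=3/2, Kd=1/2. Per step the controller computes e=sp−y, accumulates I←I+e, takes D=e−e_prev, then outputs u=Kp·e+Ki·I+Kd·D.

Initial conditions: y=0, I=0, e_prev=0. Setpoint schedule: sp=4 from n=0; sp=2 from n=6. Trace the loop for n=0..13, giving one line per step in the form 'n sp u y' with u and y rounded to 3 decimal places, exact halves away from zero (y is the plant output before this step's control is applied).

(exact arithmetic carried between steps; '≈' marks a value shown rounded to 6 d.p. or computed from one; I and e_prev carry over from the previous line; the table rounds u and y to 3 d.p., halves away from zero)
n=0: y=0, sp=4, e=sp−y=4; I=4, D=e−e_prev=4; u=1/4·4+3/2·4+1/2·4=9; next y=7/10·0+1·9=9
n=1: y=9, sp=4, e=sp−y=-5; I=-1, D=e−e_prev=-9; u=1/4·(-5)+3/2·(-1)+1/2·(-9)=-7.25; next y=7/10·9+1·(-7.25)=-0.95
n=2: y=-0.95, sp=4, e=sp−y=4.95; I=3.95, D=e−e_prev=9.95; u=1/4·4.95+3/2·3.95+1/2·9.95=12.1375; next y=7/10·(-0.95)+1·12.1375=11.4725
n=3: y=11.4725, sp=4, e=sp−y=-7.4725; I=-3.5225, D=e−e_prev=-12.4225; u=1/4·(-7.4725)+3/2·(-3.5225)+1/2·(-12.4225)=-13.363125; next y=7/10·11.4725+1·(-13.363125)=-5.332375
n=4: y=-5.332375, sp=4, e=sp−y=9.332375; I=5.809875, D=e−e_prev=16.804875; u=1/4·9.332375+3/2·5.809875+1/2·16.804875≈19.450344; next y=7/10·(-5.332375)+1·19.450344≈15.717681
n=5: y≈15.717681, sp=4, e=sp−y≈-11.717681; I≈-5.907806, D=e−e_prev≈-21.050056; u=1/4·(-11.717681)+3/2·(-5.907806)+1/2·(-21.050056)≈-22.316158; next y=7/10·15.717681+1·(-22.316158)≈-11.313781
n=6: y≈-11.313781, sp=2, e=sp−y≈13.313781; I≈7.405975, D=e−e_prev≈25.031462; u=1/4·13.313781+3/2·7.405975+1/2·25.031462≈26.953138; next y=7/10·(-11.313781)+1·26.953138≈19.033492
n=7: y≈19.033492, sp=2, e=sp−y≈-17.033492; I≈-9.627517, D=e−e_prev≈-30.347273; u=1/4·(-17.033492)+3/2·(-9.627517)+1/2·(-30.347273)≈-33.873285; next y=7/10·19.033492+1·(-33.873285)≈-20.549841
n=8: y≈-20.549841, sp=2, e=sp−y≈22.549841; I≈12.922324, D=e−e_prev≈39.583332; u=1/4·22.549841+3/2·12.922324+1/2·39.583332≈44.812612; next y=7/10·(-20.549841)+1·44.812612≈30.427723
n=9: y≈30.427723, sp=2, e=sp−y≈-28.427723; I≈-15.505400, D=e−e_prev≈-50.977564; u=1/4·(-28.427723)+3/2·(-15.505400)+1/2·(-50.977564)≈-55.853812; next y=7/10·30.427723+1·(-55.853812)≈-34.554406
n=10: y≈-34.554406, sp=2, e=sp−y≈36.554406; I≈21.049006, D=e−e_prev≈64.982129; u=1/4·36.554406+3/2·21.049006+1/2·64.982129≈73.203175; next y=7/10·(-34.554406)+1·73.203175≈49.015091
n=11: y≈49.015091, sp=2, e=sp−y≈-47.015091; I≈-25.966085, D=e−e_prev≈-83.569497; u=1/4·(-47.015091)+3/2·(-25.966085)+1/2·(-83.569497)≈-92.487649; next y=7/10·49.015091+1·(-92.487649)≈-58.177085
n=12: y≈-58.177085, sp=2, e=sp−y≈60.177085; I≈34.211000, D=e−e_prev≈107.192176; u=1/4·60.177085+3/2·34.211000+1/2·107.192176≈119.956860; next y=7/10·(-58.177085)+1·119.956860≈79.232900
n=13: y≈79.232900, sp=2, e=sp−y≈-77.232900; I≈-43.021900, D=e−e_prev≈-137.409985; u=1/4·(-77.232900)+3/2·(-43.021900)+1/2·(-137.409985)≈-152.546067; next y=7/10·79.232900+1·(-152.546067)≈-97.083037

0 4 9.000 0.000
1 4 -7.250 9.000
2 4 12.138 -0.950
3 4 -13.363 11.473
4 4 19.450 -5.332
5 4 -22.316 15.718
6 2 26.953 -11.314
7 2 -33.873 19.033
8 2 44.813 -20.550
9 2 -55.854 30.428
10 2 73.203 -34.554
11 2 -92.488 49.015
12 2 119.957 -58.177
13 2 -152.546 79.233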